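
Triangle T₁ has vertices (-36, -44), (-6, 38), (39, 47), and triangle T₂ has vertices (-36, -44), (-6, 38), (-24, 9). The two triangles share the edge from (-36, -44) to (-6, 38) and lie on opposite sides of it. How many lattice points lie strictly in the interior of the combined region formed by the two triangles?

The union is the simple quadrilateral with vertices (-36, -44), (39, 47), (-6, 38), (-24, 9) in order.
The shoelace formula gives twice the area as |((-36)·47 − 39·(-44)) + (39·38 − (-6)·47) + ((-6)·9 − (-24)·38) + ((-24)·(-44) − (-36)·9)| = 4026, so the area is 2013.
Along each edge there are gcd(|Δx|,|Δy|)+1 lattice points, so counting each shared vertex once the boundary has gcd(75,91) + gcd(45,9) + gcd(18,29) + gcd(12,53) = 1+9+1+1 = 12.
By Pick's theorem I = A − B/2 + 1 = 2013 − 12/2 + 1 = 2008.

2008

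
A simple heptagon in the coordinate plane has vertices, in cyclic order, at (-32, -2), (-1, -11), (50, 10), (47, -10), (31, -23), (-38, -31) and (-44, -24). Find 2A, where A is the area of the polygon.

Using the shoelace formula, 2A = |((-32)·(-11) − (-1)·(-2)) + ((-1)·10 − 50·(-11)) + (50·(-10) − 47·10) + (47·(-23) − 31·(-10)) + (31·(-31) − (-38)·(-23)) + ((-38)·(-24) − (-44)·(-31)) + ((-44)·(-2) − (-32)·(-24))| = 3818, so the area is 1909.

3818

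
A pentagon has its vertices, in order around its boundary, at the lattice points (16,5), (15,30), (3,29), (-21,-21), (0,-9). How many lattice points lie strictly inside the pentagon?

811

The shoelace formula gives twice the area as |[16·30 − 15·5] + [15·29 − 3·30] + [3·(-21) − (-21)·29] + [(-21)·(-9) − 0·(-21)] + [0·5 − 16·(-9)]| = 1629, so the area is 814.5.
Along each edge there are gcd(|Δx|,|Δy|)+1 lattice points, so counting each shared vertex once the boundary has gcd(1,25) + gcd(12,1) + gcd(24,50) + gcd(21,12) + gcd(16,14) = 1+1+2+3+2 = 9.
By Pick's theorem A = I + B/2 − 1, so I = 814.5 − 9/2 + 1 = 811.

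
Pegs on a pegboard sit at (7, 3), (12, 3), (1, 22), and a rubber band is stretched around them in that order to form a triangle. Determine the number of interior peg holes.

The shoelace formula gives twice the area as |[7·3 − 12·3] + [12·22 − 1·3] + [1·3 − 7·22]| = 95, so the area is 47.5.
Along each edge there are gcd(|Δx|,|Δy|)+1 lattice points, so counting each shared vertex once the boundary has gcd(5,0) + gcd(11,19) + gcd(6,19) = 5+1+1 = 7.
By Pick's theorem A = I + B/2 − 1, so I = 47.5 − 7/2 + 1 = 45.

45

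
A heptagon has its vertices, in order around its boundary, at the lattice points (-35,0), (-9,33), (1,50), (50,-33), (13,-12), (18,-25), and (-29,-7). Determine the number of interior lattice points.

By the shoelace formula, twice the signed area is |[(-35)·33 − (-9)·0] + [(-9)·50 − 1·33] + [1·(-33) − 50·50] + [50·(-12) − 13·(-33)] + [13·(-25) − 18·(-12)] + [18·(-7) − (-29)·(-25)] + [(-29)·0 − (-35)·(-7)]| = 5547, so the area is 2773.5.
Summing gcd(|Δx|,|Δy|) over the edges gives the boundary count: gcd(26,33) + gcd(10,17) + gcd(49,83) + gcd(37,21) + gcd(5,13) + gcd(47,18) + gcd(6,7) = 1+1+1+1+1+1+1 = 7.
By Pick's theorem A = I + B/2 − 1, so I = 2773.5 − 7/2 + 1 = 2771.

2771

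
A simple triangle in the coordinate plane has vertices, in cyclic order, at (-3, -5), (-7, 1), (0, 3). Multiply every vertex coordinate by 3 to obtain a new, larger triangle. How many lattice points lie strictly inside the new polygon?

By the shoelace formula, twice the signed area is |((-3)·1 − (-7)·(-5)) + ((-7)·3 − 0·1) + (0·(-5) − (-3)·3)| = 50, so the area is 25.
Summing gcd(|Δx|,|Δy|) over the edges gives the boundary count: gcd(4,6) + gcd(7,2) + gcd(3,8) = 2+1+1 = 4.
Scaling by 3 multiplies the area by 3² = 9 (so the new area is 225) and multiplies the boundary lattice-point count by 3, giving 12.
By Pick's theorem, the interior count of the dilated polygon is 225 − 12/2 + 1 = 220.

220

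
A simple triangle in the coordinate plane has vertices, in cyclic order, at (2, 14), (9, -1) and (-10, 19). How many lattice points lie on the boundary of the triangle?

3

The number of boundary lattice points is Σ gcd(|Δx|,|Δy|) = gcd(7,15) + gcd(19,20) + gcd(12,5) = 1+1+1 = 3.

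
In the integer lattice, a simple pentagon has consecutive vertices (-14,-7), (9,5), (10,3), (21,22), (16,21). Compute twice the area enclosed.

398

The shoelace formula gives twice the area as |((-14)·5 − 9·(-7)) + (9·3 − 10·5) + (10·22 − 21·3) + (21·21 − 16·22) + (16·(-7) − (-14)·21)| = 398, so the area is 199.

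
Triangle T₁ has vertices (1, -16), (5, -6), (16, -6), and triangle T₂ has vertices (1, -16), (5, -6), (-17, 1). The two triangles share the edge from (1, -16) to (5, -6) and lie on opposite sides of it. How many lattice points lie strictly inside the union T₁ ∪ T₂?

The union is the simple quadrilateral with vertices (1, -16), (16, -6), (5, -6), (-17, 1) in order.
Using the shoelace formula, 2A = |[1·(-6) − 16·(-16)] + [16·(-6) − 5·(-6)] + [5·1 − (-17)·(-6)] + [(-17)·(-16) − 1·1]| = 358, so the area is 179.
Along each edge there are gcd(|Δx|,|Δy|)+1 lattice points, so counting each shared vertex once the boundary has gcd(15,10) + gcd(11,0) + gcd(22,7) + gcd(18,17) = 5+11+1+1 = 18.
By Pick's theorem I = A − B/2 + 1 = 179 − 18/2 + 1 = 171.

171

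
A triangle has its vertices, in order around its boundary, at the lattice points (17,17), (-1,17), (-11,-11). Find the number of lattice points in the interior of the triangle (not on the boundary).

Using the shoelace formula, 2A = |[17·17 − (-1)·17] + [(-1)·(-11) − (-11)·17] + [(-11)·17 − 17·(-11)]| = 504, so the area is 252.
Along each edge there are gcd(|Δx|,|Δy|)+1 lattice points, so counting each shared vertex once the boundary has gcd(18,0) + gcd(10,28) + gcd(28,28) = 18+2+28 = 48.
By Pick's theorem A = I + B/2 − 1, so I = 252 − 48/2 + 1 = 229.

229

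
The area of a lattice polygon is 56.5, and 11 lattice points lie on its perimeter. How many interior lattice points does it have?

52

From Pick's theorem, I = A − B/2 + 1 = 56.5 − 11/2 + 1 = 52.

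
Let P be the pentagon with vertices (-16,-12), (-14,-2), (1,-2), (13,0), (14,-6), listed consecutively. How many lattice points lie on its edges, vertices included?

26

The number of boundary lattice points is Σ gcd(|Δx|,|Δy|) = gcd(2,10) + gcd(15,0) + gcd(12,2) + gcd(1,6) + gcd(30,6) = 2+15+2+1+6 = 26.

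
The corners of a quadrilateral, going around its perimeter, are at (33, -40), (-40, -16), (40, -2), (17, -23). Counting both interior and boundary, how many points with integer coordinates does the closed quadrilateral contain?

1111

The shoelace formula gives twice the area as |(33·(-16) − (-40)·(-40)) + ((-40)·(-2) − 40·(-16)) + (40·(-23) − 17·(-2)) + (17·(-40) − 33·(-23))| = 2215, so the area is 1107.5.
The number of boundary lattice points is Σ gcd(|Δx|,|Δy|) = gcd(73,24) + gcd(80,14) + gcd(23,21) + gcd(16,17) = 1+2+1+1 = 5.
Pick's theorem gives I = A − B/2 + 1 = 1107.5 − 5/2 + 1 = 1106, so the closed region contains I + B = 1106 + 5 = 1111 lattice points.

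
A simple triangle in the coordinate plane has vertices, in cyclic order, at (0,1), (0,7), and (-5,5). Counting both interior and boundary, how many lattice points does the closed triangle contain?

The shoelace formula gives twice the area as |[0·7 − 0·1] + [0·5 − (-5)·7] + [(-5)·1 − 0·5]| = 30, so the area is 15.
Summing gcd(|Δx|,|Δy|) over the edges gives the boundary count: gcd(0,6) + gcd(5,2) + gcd(5,4) = 6+1+1 = 8.
Pick's theorem gives I = A − B/2 + 1 = 15 − 8/2 + 1 = 12, so the closed region contains I + B = 12 + 8 = 20 lattice points.

20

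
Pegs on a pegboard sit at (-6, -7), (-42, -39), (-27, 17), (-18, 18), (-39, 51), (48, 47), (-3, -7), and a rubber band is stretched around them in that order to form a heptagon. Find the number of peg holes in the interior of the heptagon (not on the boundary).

3353

Using the shoelace formula, 2A = |((-6)·(-39) − (-42)·(-7)) + ((-42)·17 − (-27)·(-39)) + ((-27)·18 − (-18)·17) + ((-18)·51 − (-39)·18) + ((-39)·47 − 48·51) + (48·(-7) − (-3)·47) + ((-3)·(-7) − (-6)·(-7))| = 6720, so the area is 3360.
The number of boundary lattice points is Σ gcd(|Δx|,|Δy|) = gcd(36,32) + gcd(15,56) + gcd(9,1) + gcd(21,33) + gcd(87,4) + gcd(51,54) + gcd(3,0) = 4+1+1+3+1+3+3 = 16.
By Pick's theorem A = I + B/2 − 1, so I = 3360 − 16/2 + 1 = 3353.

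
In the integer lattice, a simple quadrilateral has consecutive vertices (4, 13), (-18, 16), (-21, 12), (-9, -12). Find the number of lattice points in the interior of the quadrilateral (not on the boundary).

By the shoelace formula, twice the signed area is |[4·16 − (-18)·13] + [(-18)·12 − (-21)·16] + [(-21)·(-12) − (-9)·12] + [(-9)·13 − 4·(-12)]| = 709, so the area is 709/2.
Summing gcd(|Δx|,|Δy|) over the edges gives the boundary count: gcd(22,3) + gcd(3,4) + gcd(12,24) + gcd(13,25) = 1+1+12+1 = 15.
By Pick's theorem A = I + B/2 − 1, so I = 709/2 − 15/2 + 1 = 348.

348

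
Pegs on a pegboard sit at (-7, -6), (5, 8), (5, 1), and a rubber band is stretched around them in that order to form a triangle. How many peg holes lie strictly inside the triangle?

The shoelace formula gives twice the area as |[(-7)·8 − 5·(-6)] + [5·1 − 5·8] + [5·(-6) − (-7)·1]| = 84, so the area is 42.
Summing gcd(|Δx|,|Δy|) over the edges gives the boundary count: gcd(12,14) + gcd(0,7) + gcd(12,7) = 2+7+1 = 10.
By Pick's theorem A = I + B/2 − 1, so I = 42 − 10/2 + 1 = 38.

38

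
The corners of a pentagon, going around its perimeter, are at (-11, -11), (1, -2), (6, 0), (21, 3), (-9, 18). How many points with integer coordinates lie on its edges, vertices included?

Along each edge there are gcd(|Δx|,|Δy|)+1 lattice points, so counting each shared vertex once the boundary has gcd(12,9) + gcd(5,2) + gcd(15,3) + gcd(30,15) + gcd(2,29) = 3+1+3+15+1 = 23.

23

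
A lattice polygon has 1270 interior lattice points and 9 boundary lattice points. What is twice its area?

By Pick's theorem, A = I + B/2 − 1 = 1270 + 9/2 − 1 = 2547/2.
Hence 2A = 2547.

2547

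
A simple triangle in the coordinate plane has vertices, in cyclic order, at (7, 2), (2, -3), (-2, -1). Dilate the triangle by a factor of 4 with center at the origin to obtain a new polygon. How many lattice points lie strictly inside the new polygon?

The shoelace formula gives twice the area as |(7·(-3) − 2·2) + (2·(-1) − (-2)·(-3)) + ((-2)·2 − 7·(-1))| = 30, so the area is 15.
Summing gcd(|Δx|,|Δy|) over the edges gives the boundary count: gcd(5,5) + gcd(4,2) + gcd(9,3) = 5+2+3 = 10.
Scaling by 4 multiplies the area by 4² = 16 (so the new area is 240) and multiplies the boundary lattice-point count by 4, giving 40.
By Pick's theorem, the interior count of the dilated polygon is 240 − 40/2 + 1 = 221.

221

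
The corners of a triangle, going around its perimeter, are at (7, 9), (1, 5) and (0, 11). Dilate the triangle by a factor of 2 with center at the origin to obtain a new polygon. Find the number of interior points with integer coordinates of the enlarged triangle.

Using the shoelace formula, 2A = |(7·5 − 1·9) + (1·11 − 0·5) + (0·9 − 7·11)| = 40, so the area is 20.
The number of boundary lattice points is Σ gcd(|Δx|,|Δy|) = gcd(6,4) + gcd(1,6) + gcd(7,2) = 2+1+1 = 4.
Scaling by 2 multiplies the area by 2² = 4 (so the new area is 80) and multiplies the boundary lattice-point count by 2, giving 8.
By Pick's theorem, the interior count of the dilated polygon is 80 − 8/2 + 1 = 77.

77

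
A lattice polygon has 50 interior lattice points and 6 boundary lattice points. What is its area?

52

Pick's theorem states A = I + B/2 − 1, so A = 50 + 6/2 − 1 = 52.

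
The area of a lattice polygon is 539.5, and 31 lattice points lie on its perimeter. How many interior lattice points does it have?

525

Pick's theorem A = I + B/2 − 1 rearranges to I = A − B/2 + 1 = 539.5 − 31/2 + 1 = 525.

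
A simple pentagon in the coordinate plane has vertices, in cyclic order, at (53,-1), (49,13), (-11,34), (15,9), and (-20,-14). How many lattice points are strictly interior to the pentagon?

By the shoelace formula, twice the signed area is |[53·13 − 49·(-1)] + [49·34 − (-11)·13] + [(-11)·9 − 15·34] + [15·(-14) − (-20)·9] + [(-20)·(-1) − 53·(-14)]| = 2670, so the area is 1335.
Summing gcd(|Δx|,|Δy|) over the edges gives the boundary count: gcd(4,14) + gcd(60,21) + gcd(26,25) + gcd(35,23) + gcd(73,13) = 2+3+1+1+1 = 8.
By Pick's theorem A = I + B/2 − 1, so I = 1335 − 8/2 + 1 = 1332.

1332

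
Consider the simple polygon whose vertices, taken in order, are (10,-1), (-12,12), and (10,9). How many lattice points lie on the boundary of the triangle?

Along each edge there are gcd(|Δx|,|Δy|)+1 lattice points, so counting each shared vertex once the boundary has gcd(22,13) + gcd(22,3) + gcd(0,10) = 1+1+10 = 12.

12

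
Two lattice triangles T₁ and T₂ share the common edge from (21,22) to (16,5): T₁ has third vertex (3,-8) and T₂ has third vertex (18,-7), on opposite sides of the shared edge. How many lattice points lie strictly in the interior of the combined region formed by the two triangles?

115

The union is the simple quadrilateral with vertices (21,22), (3,-8), (16,5), (18,-7) in order.
The shoelace formula gives twice the area as |[21·(-8) − 3·22] + [3·5 − 16·(-8)] + [16·(-7) − 18·5] + [18·22 − 21·(-7)]| = 250, so the area is 125.
Summing gcd(|Δx|,|Δy|) over the edges gives the boundary count: gcd(18,30) + gcd(13,13) + gcd(2,12) + gcd(3,29) = 6+13+2+1 = 22.
By Pick's theorem I = A − B/2 + 1 = 125 − 22/2 + 1 = 115.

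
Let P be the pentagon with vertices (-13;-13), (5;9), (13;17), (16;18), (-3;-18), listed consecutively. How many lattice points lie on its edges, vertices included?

17

Along each edge there are gcd(|Δx|,|Δy|)+1 lattice points, so counting each shared vertex once the boundary has gcd(18,22) + gcd(8,8) + gcd(3,1) + gcd(19,36) + gcd(10,5) = 2+8+1+1+5 = 17.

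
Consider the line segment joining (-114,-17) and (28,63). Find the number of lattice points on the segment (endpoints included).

The number of lattice points on a segment between lattice points is gcd(|Δx|,|Δy|) + 1 = gcd(142,80) + 1 = 2 + 1 = 3.

3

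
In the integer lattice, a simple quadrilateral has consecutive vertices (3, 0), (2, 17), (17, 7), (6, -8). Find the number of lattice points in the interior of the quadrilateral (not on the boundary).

186

The shoelace formula gives twice the area as |[3·17 − 2·0] + [2·7 − 17·17] + [17·(-8) − 6·7] + [6·0 − 3·(-8)]| = 378, so the area is 189.
Along each edge there are gcd(|Δx|,|Δy|)+1 lattice points, so counting each shared vertex once the boundary has gcd(1,17) + gcd(15,10) + gcd(11,15) + gcd(3,8) = 1+5+1+1 = 8.
By Pick's theorem A = I + B/2 − 1, so I = 189 − 8/2 + 1 = 186.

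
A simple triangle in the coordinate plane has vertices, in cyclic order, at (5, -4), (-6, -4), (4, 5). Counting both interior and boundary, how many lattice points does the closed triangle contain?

57

The shoelace formula gives twice the area as |[5·(-4) − (-6)·(-4)] + [(-6)·5 − 4·(-4)] + [4·(-4) − 5·5]| = 99, so the area is 99/2.
Along each edge there are gcd(|Δx|,|Δy|)+1 lattice points, so counting each shared vertex once the boundary has gcd(11,0) + gcd(10,9) + gcd(1,9) = 11+1+1 = 13.
Pick's theorem gives I = A − B/2 + 1 = 99/2 − 13/2 + 1 = 44, so the closed region contains I + B = 44 + 13 = 57 lattice points.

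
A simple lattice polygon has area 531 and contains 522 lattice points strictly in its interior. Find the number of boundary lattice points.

20

Pick's theorem gives A = I + B/2 − 1, so B = 2(A − I + 1) = 2(531 − 522 + 1) = 20.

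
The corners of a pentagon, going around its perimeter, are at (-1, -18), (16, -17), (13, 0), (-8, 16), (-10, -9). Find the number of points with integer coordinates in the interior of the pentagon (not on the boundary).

Using the shoelace formula, 2A = |[(-1)·(-17) − 16·(-18)] + [16·0 − 13·(-17)] + [13·16 − (-8)·0] + [(-8)·(-9) − (-10)·16] + [(-10)·(-18) − (-1)·(-9)]| = 1137, so the area is 1137/2.
The number of boundary lattice points is Σ gcd(|Δx|,|Δy|) = gcd(17,1) + gcd(3,17) + gcd(21,16) + gcd(2,25) + gcd(9,9) = 1+1+1+1+9 = 13.
Pick's theorem gives I = A − B/2 + 1 = 1137/2 − 13/2 + 1 = 563.

563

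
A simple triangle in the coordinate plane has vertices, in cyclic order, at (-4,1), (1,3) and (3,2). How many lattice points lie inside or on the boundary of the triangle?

7

By the shoelace formula, twice the signed area is |((-4)·3 − 1·1) + (1·2 − 3·3) + (3·1 − (-4)·2)| = 9, so the area is 9/2.
Summing gcd(|Δx|,|Δy|) over the edges gives the boundary count: gcd(5,2) + gcd(2,1) + gcd(7,1) = 1+1+1 = 3.
Pick's theorem gives I = A − B/2 + 1 = 9/2 − 3/2 + 1 = 4, so the closed region contains I + B = 4 + 3 = 7 lattice points.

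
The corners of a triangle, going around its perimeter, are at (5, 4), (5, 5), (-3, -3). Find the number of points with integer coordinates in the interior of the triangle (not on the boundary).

0

By the shoelace formula, twice the signed area is |[5·5 − 5·4] + [5·(-3) − (-3)·5] + [(-3)·4 − 5·(-3)]| = 8, so the area is 4.
The number of boundary lattice points is Σ gcd(|Δx|,|Δy|) = gcd(0,1) + gcd(8,8) + gcd(8,7) = 1+8+1 = 10.
By Pick's theorem A = I + B/2 − 1, so I = 4 − 10/2 + 1 = 0.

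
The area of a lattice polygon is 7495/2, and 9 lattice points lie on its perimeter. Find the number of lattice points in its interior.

3744

Pick's theorem A = I + B/2 − 1 rearranges to I = A − B/2 + 1 = 7495/2 − 9/2 + 1 = 3744.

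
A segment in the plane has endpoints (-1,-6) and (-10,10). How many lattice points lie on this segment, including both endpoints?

2

The number of lattice points on a segment between lattice points is gcd(|Δx|,|Δy|) + 1 = gcd(9,16) + 1 = 1 + 1 = 2.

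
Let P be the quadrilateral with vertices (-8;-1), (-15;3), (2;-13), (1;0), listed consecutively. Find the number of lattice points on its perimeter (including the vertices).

Along each edge there are gcd(|Δx|,|Δy|)+1 lattice points, so counting each shared vertex once the boundary has gcd(7,4) + gcd(17,16) + gcd(1,13) + gcd(9,1) = 1+1+1+1 = 4.

4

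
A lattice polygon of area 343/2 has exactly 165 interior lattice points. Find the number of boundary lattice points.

15

Pick's theorem gives A = I + B/2 − 1, so B = 2(A − I + 1) = 2(343/2 − 165 + 1) = 15.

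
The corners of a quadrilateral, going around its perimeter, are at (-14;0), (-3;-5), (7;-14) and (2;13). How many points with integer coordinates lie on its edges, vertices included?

4

Along each edge there are gcd(|Δx|,|Δy|)+1 lattice points, so counting each shared vertex once the boundary has gcd(11,5) + gcd(10,9) + gcd(5,27) + gcd(16,13) = 1+1+1+1 = 4.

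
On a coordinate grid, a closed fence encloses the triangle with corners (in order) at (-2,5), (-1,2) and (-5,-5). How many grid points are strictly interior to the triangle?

The shoelace formula gives twice the area as |[(-2)·2 − (-1)·5] + [(-1)·(-5) − (-5)·2] + [(-5)·5 − (-2)·(-5)]| = 19, so the area is 9.5.
Along each edge there are gcd(|Δx|,|Δy|)+1 lattice points, so counting each shared vertex once the boundary has gcd(1,3) + gcd(4,7) + gcd(3,10) = 1+1+1 = 3.
By Pick's theorem A = I + B/2 − 1, so I = 9.5 − 3/2 + 1 = 9.

9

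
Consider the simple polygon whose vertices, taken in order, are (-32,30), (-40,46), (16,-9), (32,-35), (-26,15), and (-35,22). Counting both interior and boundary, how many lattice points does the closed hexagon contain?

The shoelace formula gives twice the area as |[(-32)·46 − (-40)·30] + [(-40)·(-9) − 16·46] + [16·(-35) − 32·(-9)] + [32·15 − (-26)·(-35)] + [(-26)·22 − (-35)·15] + [(-35)·30 − (-32)·22]| = 1743, so the area is 871.5.
Summing gcd(|Δx|,|Δy|) over the edges gives the boundary count: gcd(8,16) + gcd(56,55) + gcd(16,26) + gcd(58,50) + gcd(9,7) + gcd(3,8) = 8+1+2+2+1+1 = 15.
Pick's theorem gives I = A − B/2 + 1 = 871.5 − 15/2 + 1 = 865, so the closed region contains I + B = 865 + 15 = 880 lattice points.

880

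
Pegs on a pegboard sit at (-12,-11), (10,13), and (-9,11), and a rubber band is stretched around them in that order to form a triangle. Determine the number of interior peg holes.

Using the shoelace formula, 2A = |[(-12)·13 − 10·(-11)] + [10·11 − (-9)·13] + [(-9)·(-11) − (-12)·11]| = 412, so the area is 206.
The number of boundary lattice points is Σ gcd(|Δx|,|Δy|) = gcd(22,24) + gcd(19,2) + gcd(3,22) = 2+1+1 = 4.
Pick's theorem gives I = A − B/2 + 1 = 206 − 4/2 + 1 = 205.

205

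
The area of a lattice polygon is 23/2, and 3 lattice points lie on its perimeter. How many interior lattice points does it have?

Pick's theorem A = I + B/2 − 1 rearranges to I = A − B/2 + 1 = 23/2 − 3/2 + 1 = 11.

11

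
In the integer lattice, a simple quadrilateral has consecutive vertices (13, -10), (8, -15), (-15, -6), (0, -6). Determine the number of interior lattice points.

Using the shoelace formula, 2A = |(13·(-15) − 8·(-10)) + (8·(-6) − (-15)·(-15)) + ((-15)·(-6) − 0·(-6)) + (0·(-10) − 13·(-6))| = 220, so the area is 110.
Along each edge there are gcd(|Δx|,|Δy|)+1 lattice points, so counting each shared vertex once the boundary has gcd(5,5) + gcd(23,9) + gcd(15,0) + gcd(13,4) = 5+1+15+1 = 22.
By Pick's theorem A = I + B/2 − 1, so I = 110 − 22/2 + 1 = 100.

100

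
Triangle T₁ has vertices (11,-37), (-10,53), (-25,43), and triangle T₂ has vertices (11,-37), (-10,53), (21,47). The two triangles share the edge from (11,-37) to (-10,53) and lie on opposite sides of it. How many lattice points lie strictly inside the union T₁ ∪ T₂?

2107

The union is the simple quadrilateral with vertices (11,-37), (-25,43), (-10,53), (21,47) in order.
By the shoelace formula, twice the signed area is |(11·43 − (-25)·(-37)) + ((-25)·53 − (-10)·43) + ((-10)·47 − 21·53) + (21·(-37) − 11·47)| = 4224, so the area is 2112.
Summing gcd(|Δx|,|Δy|) over the edges gives the boundary count: gcd(36,80) + gcd(15,10) + gcd(31,6) + gcd(10,84) = 4+5+1+2 = 12.
By Pick's theorem I = A − B/2 + 1 = 2112 − 12/2 + 1 = 2107.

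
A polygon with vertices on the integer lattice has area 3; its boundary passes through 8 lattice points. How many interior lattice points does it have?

From Pick's theorem, I = A − B/2 + 1 = 3 − 8/2 + 1 = 0.

0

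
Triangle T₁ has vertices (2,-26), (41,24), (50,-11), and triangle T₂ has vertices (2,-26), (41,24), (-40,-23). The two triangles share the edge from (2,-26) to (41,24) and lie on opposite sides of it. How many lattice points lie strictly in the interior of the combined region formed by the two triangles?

The union is the simple quadrilateral with vertices (2,-26), (50,-11), (41,24), (-40,-23) in order.
Using the shoelace formula, 2A = |[2·(-11) − 50·(-26)] + [50·24 − 41·(-11)] + [41·(-23) − (-40)·24] + [(-40)·(-26) − 2·(-23)]| = 4032, so the area is 2016.
The number of boundary lattice points is Σ gcd(|Δx|,|Δy|) = gcd(48,15) + gcd(9,35) + gcd(81,47) + gcd(42,3) = 3+1+1+3 = 8.
By Pick's theorem I = A − B/2 + 1 = 2016 − 8/2 + 1 = 2013.

2013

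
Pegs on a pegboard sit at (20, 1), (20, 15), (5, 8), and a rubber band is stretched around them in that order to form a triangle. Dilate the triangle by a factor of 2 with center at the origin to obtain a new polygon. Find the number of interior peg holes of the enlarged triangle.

405

The shoelace formula gives twice the area as |(20·15 − 20·1) + (20·8 − 5·15) + (5·1 − 20·8)| = 210, so the area is 105.
Summing gcd(|Δx|,|Δy|) over the edges gives the boundary count: gcd(0,14) + gcd(15,7) + gcd(15,7) = 14+1+1 = 16.
Scaling by 2 multiplies the area by 2² = 4 (so the new area is 420) and multiplies the boundary lattice-point count by 2, giving 32.
By Pick's theorem, the interior count of the dilated polygon is 420 − 32/2 + 1 = 405.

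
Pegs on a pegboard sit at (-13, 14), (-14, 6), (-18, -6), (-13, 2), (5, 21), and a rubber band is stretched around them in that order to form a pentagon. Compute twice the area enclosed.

256

Using the shoelace formula, 2A = |((-13)·6 − (-14)·14) + ((-14)·(-6) − (-18)·6) + ((-18)·2 − (-13)·(-6)) + ((-13)·21 − 5·2) + (5·14 − (-13)·21)| = 256, so the area is 128.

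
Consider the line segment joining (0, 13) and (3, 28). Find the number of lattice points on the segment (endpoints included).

4

The number of lattice points on a segment between lattice points is gcd(|Δx|,|Δy|) + 1 = gcd(3,15) + 1 = 3 + 1 = 4.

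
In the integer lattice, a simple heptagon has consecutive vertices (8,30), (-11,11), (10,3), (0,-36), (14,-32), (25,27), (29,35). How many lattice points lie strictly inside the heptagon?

1126

Using the shoelace formula, 2A = |(8·11 − (-11)·30) + ((-11)·3 − 10·11) + (10·(-36) − 0·3) + (0·(-32) − 14·(-36)) + (14·27 − 25·(-32)) + (25·35 − 29·27) + (29·30 − 8·35)| = 2279, so the area is 1139.5.
Along each edge there are gcd(|Δx|,|Δy|)+1 lattice points, so counting each shared vertex once the boundary has gcd(19,19) + gcd(21,8) + gcd(10,39) + gcd(14,4) + gcd(11,59) + gcd(4,8) + gcd(21,5) = 19+1+1+2+1+4+1 = 29.
Pick's theorem gives I = A − B/2 + 1 = 1139.5 − 29/2 + 1 = 1126.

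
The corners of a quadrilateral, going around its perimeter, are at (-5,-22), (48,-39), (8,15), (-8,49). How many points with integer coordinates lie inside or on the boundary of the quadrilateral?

Using the shoelace formula, 2A = |((-5)·(-39) − 48·(-22)) + (48·15 − 8·(-39)) + (8·49 − (-8)·15) + ((-8)·(-22) − (-5)·49)| = 3216, so the area is 1608.
The number of boundary lattice points is Σ gcd(|Δx|,|Δy|) = gcd(53,17) + gcd(40,54) + gcd(16,34) + gcd(3,71) = 1+2+2+1 = 6.
Pick's theorem gives I = A − B/2 + 1 = 1608 − 6/2 + 1 = 1606, so the closed region contains I + B = 1606 + 6 = 1612 lattice points.

1612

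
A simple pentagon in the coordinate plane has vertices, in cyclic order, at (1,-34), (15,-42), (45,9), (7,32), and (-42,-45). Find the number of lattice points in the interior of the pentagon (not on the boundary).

3180

By the shoelace formula, twice the signed area is |(1·(-42) − 15·(-34)) + (15·9 − 45·(-42)) + (45·32 − 7·9) + (7·(-45) − (-42)·32) + ((-42)·(-34) − 1·(-45))| = 6372, so the area is 3186.
Summing gcd(|Δx|,|Δy|) over the edges gives the boundary count: gcd(14,8) + gcd(30,51) + gcd(38,23) + gcd(49,77) + gcd(43,11) = 2+3+1+7+1 = 14.
By Pick's theorem A = I + B/2 − 1, so I = 3186 − 14/2 + 1 = 3180.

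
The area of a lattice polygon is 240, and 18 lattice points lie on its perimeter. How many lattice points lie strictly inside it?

Pick's theorem A = I + B/2 − 1 rearranges to I = A − B/2 + 1 = 240 − 18/2 + 1 = 232.

232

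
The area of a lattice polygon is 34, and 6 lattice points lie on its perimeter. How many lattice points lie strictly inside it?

Pick's theorem A = I + B/2 − 1 rearranges to I = A − B/2 + 1 = 34 − 6/2 + 1 = 32.

32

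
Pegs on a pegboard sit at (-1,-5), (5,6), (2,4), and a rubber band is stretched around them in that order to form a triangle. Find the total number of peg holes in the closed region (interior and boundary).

14

The shoelace formula gives twice the area as |[(-1)·6 − 5·(-5)] + [5·4 − 2·6] + [2·(-5) − (-1)·4]| = 21, so the area is 21/2.
The number of boundary lattice points is Σ gcd(|Δx|,|Δy|) = gcd(6,11) + gcd(3,2) + gcd(3,9) = 1+1+3 = 5.
Pick's theorem gives I = A − B/2 + 1 = 21/2 − 5/2 + 1 = 9, so the closed region contains I + B = 9 + 5 = 14 lattice points.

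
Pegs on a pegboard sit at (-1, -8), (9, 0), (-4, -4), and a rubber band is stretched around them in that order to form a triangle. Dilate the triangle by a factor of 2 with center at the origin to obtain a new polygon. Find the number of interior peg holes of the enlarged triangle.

Using the shoelace formula, 2A = |((-1)·0 − 9·(-8)) + (9·(-4) − (-4)·0) + ((-4)·(-8) − (-1)·(-4))| = 64, so the area is 32.
The number of boundary lattice points is Σ gcd(|Δx|,|Δy|) = gcd(10,8) + gcd(13,4) + gcd(3,4) = 2+1+1 = 4.
Scaling by 2 multiplies the area by 2² = 4 (so the new area is 128) and multiplies the boundary lattice-point count by 2, giving 8.
By Pick's theorem, the interior count of the dilated polygon is 128 − 8/2 + 1 = 125.

125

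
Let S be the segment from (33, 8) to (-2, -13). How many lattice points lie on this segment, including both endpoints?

8

The number of lattice points on a segment between lattice points is gcd(|Δx|,|Δy|) + 1 = gcd(35,21) + 1 = 7 + 1 = 8.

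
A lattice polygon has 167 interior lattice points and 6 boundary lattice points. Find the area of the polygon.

169

Pick's theorem states A = I + B/2 − 1, so A = 167 + 6/2 − 1 = 169.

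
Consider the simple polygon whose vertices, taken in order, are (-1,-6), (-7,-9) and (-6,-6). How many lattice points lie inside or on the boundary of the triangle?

The shoelace formula gives twice the area as |[(-1)·(-9) − (-7)·(-6)] + [(-7)·(-6) − (-6)·(-9)] + [(-6)·(-6) − (-1)·(-6)]| = 15, so the area is 15/2.
Along each edge there are gcd(|Δx|,|Δy|)+1 lattice points, so counting each shared vertex once the boundary has gcd(6,3) + gcd(1,3) + gcd(5,0) = 3+1+5 = 9.
Pick's theorem gives I = A − B/2 + 1 = 15/2 − 9/2 + 1 = 4, so the closed region contains I + B = 4 + 9 = 13 lattice points.

13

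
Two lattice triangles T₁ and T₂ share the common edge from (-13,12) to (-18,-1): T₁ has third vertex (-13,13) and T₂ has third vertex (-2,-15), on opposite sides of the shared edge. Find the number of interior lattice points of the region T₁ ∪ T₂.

The union is the simple quadrilateral with vertices (-13,12), (-13,13), (-18,-1), (-2,-15) in order.
By the shoelace formula, twice the signed area is |[(-13)·13 − (-13)·12] + [(-13)·(-1) − (-18)·13] + [(-18)·(-15) − (-2)·(-1)] + [(-2)·12 − (-13)·(-15)]| = 283, so the area is 283/2.
The number of boundary lattice points is Σ gcd(|Δx|,|Δy|) = gcd(0,1) + gcd(5,14) + gcd(16,14) + gcd(11,27) = 1+1+2+1 = 5.
By Pick's theorem I = A − B/2 + 1 = 283/2 − 5/2 + 1 = 140.

140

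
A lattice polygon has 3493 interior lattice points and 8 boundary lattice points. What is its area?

3496

By Pick's theorem, A = I + B/2 − 1 = 3493 + 8/2 − 1 = 3496.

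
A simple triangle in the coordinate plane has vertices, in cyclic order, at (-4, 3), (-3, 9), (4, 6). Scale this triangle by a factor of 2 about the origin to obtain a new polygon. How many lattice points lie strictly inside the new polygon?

By the shoelace formula, twice the signed area is |[(-4)·9 − (-3)·3] + [(-3)·6 − 4·9] + [4·3 − (-4)·6]| = 45, so the area is 22.5.
Summing gcd(|Δx|,|Δy|) over the edges gives the boundary count: gcd(1,6) + gcd(7,3) + gcd(8,3) = 1+1+1 = 3.
Scaling by 2 multiplies the area by 2² = 4 (so the new area is 90) and multiplies the boundary lattice-point count by 2, giving 6.
By Pick's theorem, the interior count of the dilated polygon is 90 − 6/2 + 1 = 88.

88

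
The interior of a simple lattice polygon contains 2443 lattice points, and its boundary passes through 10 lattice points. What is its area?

Pick's theorem states A = I + B/2 − 1, so A = 2443 + 10/2 − 1 = 2447.

2447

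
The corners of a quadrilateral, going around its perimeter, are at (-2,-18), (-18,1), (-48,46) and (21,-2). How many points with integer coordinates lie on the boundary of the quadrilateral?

Summing gcd(|Δx|,|Δy|) over the edges gives the boundary count: gcd(16,19) + gcd(30,45) + gcd(69,48) + gcd(23,16) = 1+15+3+1 = 20.

20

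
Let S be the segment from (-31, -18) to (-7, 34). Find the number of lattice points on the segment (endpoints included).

5

The number of lattice points on a segment between lattice points is gcd(|Δx|,|Δy|) + 1 = gcd(24,52) + 1 = 4 + 1 = 5.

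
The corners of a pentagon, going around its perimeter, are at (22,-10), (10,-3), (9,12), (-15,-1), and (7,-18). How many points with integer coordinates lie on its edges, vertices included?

Summing gcd(|Δx|,|Δy|) over the edges gives the boundary count: gcd(12,7) + gcd(1,15) + gcd(24,13) + gcd(22,17) + gcd(15,8) = 1+1+1+1+1 = 5.

5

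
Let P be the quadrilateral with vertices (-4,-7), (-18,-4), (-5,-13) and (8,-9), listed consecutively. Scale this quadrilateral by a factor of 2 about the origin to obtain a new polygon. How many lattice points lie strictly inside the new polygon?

318

Using the shoelace formula, 2A = |[(-4)·(-4) − (-18)·(-7)] + [(-18)·(-13) − (-5)·(-4)] + [(-5)·(-9) − 8·(-13)] + [8·(-7) − (-4)·(-9)]| = 161, so the area is 80.5.
Along each edge there are gcd(|Δx|,|Δy|)+1 lattice points, so counting each shared vertex once the boundary has gcd(14,3) + gcd(13,9) + gcd(13,4) + gcd(12,2) = 1+1+1+2 = 5.
Scaling by 2 multiplies the area by 2² = 4 (so the new area is 322) and multiplies the boundary lattice-point count by 2, giving 10.
By Pick's theorem, the interior count of the dilated polygon is 322 − 10/2 + 1 = 318.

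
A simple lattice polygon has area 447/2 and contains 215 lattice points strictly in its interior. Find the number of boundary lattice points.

19

Pick's theorem gives A = I + B/2 − 1, so B = 2(A − I + 1) = 2(447/2 − 215 + 1) = 19.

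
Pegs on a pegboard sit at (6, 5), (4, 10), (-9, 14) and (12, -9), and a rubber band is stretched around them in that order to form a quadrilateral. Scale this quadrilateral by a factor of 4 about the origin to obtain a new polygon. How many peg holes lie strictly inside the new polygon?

1695

Using the shoelace formula, 2A = |(6·10 − 4·5) + (4·14 − (-9)·10) + ((-9)·(-9) − 12·14) + (12·5 − 6·(-9))| = 213, so the area is 106.5.
The number of boundary lattice points is Σ gcd(|Δx|,|Δy|) = gcd(2,5) + gcd(13,4) + gcd(21,23) + gcd(6,14) = 1+1+1+2 = 5.
Scaling by 4 multiplies the area by 4² = 16 (so the new area is 1704) and multiplies the boundary lattice-point count by 4, giving 20.
By Pick's theorem, the interior count of the dilated polygon is 1704 − 20/2 + 1 = 1695.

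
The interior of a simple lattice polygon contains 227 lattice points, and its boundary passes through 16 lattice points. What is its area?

Pick's theorem states A = I + B/2 − 1, so A = 227 + 16/2 − 1 = 234.

234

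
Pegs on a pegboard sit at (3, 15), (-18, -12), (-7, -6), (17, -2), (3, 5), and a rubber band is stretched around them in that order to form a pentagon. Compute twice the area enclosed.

495

Using the shoelace formula, 2A = |(3·(-12) − (-18)·15) + ((-18)·(-6) − (-7)·(-12)) + ((-7)·(-2) − 17·(-6)) + (17·5 − 3·(-2)) + (3·15 − 3·5)| = 495, so the area is 247.5.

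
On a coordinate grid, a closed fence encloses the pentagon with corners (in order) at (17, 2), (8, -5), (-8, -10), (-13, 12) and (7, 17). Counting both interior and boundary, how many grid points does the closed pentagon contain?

The shoelace formula gives twice the area as |[17·(-5) − 8·2] + [8·(-10) − (-8)·(-5)] + [(-8)·12 − (-13)·(-10)] + [(-13)·17 − 7·12] + [7·2 − 17·17]| = 1027, so the area is 513.5.
Along each edge there are gcd(|Δx|,|Δy|)+1 lattice points, so counting each shared vertex once the boundary has gcd(9,7) + gcd(16,5) + gcd(5,22) + gcd(20,5) + gcd(10,15) = 1+1+1+5+5 = 13.
Pick's theorem gives I = A − B/2 + 1 = 513.5 − 13/2 + 1 = 508, so the closed region contains I + B = 508 + 13 = 521 lattice points.

521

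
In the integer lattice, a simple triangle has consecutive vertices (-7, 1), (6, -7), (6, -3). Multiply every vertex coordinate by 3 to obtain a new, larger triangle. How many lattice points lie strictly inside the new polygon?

By the shoelace formula, twice the signed area is |[(-7)·(-7) − 6·1] + [6·(-3) − 6·(-7)] + [6·1 − (-7)·(-3)]| = 52, so the area is 26.
The number of boundary lattice points is Σ gcd(|Δx|,|Δy|) = gcd(13,8) + gcd(0,4) + gcd(13,4) = 1+4+1 = 6.
Scaling by 3 multiplies the area by 3² = 9 (so the new area is 234) and multiplies the boundary lattice-point count by 3, giving 18.
By Pick's theorem, the interior count of the dilated polygon is 234 − 18/2 + 1 = 226.

226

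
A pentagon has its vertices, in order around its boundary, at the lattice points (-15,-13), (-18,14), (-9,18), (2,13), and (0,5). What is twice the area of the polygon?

710

By the shoelace formula, twice the signed area is |[(-15)·14 − (-18)·(-13)] + [(-18)·18 − (-9)·14] + [(-9)·13 − 2·18] + [2·5 − 0·13] + [0·(-13) − (-15)·5]| = 710, so the area is 355.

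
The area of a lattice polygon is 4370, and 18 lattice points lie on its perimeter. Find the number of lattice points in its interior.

4362

From Pick's theorem, I = A − B/2 + 1 = 4370 − 18/2 + 1 = 4362.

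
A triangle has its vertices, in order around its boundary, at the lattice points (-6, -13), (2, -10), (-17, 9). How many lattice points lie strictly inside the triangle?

90

Using the shoelace formula, 2A = |[(-6)·(-10) − 2·(-13)] + [2·9 − (-17)·(-10)] + [(-17)·(-13) − (-6)·9]| = 209, so the area is 104.5.
Summing gcd(|Δx|,|Δy|) over the edges gives the boundary count: gcd(8,3) + gcd(19,19) + gcd(11,22) = 1+19+11 = 31.
Pick's theorem gives I = A − B/2 + 1 = 104.5 − 31/2 + 1 = 90.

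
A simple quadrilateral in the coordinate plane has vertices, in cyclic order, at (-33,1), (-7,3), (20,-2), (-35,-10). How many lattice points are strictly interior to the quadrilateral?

The shoelace formula gives twice the area as |[(-33)·3 − (-7)·1] + [(-7)·(-2) − 20·3] + [20·(-10) − (-35)·(-2)] + [(-35)·1 − (-33)·(-10)]| = 773, so the area is 386.5.
Along each edge there are gcd(|Δx|,|Δy|)+1 lattice points, so counting each shared vertex once the boundary has gcd(26,2) + gcd(27,5) + gcd(55,8) + gcd(2,11) = 2+1+1+1 = 5.
Pick's theorem gives I = A − B/2 + 1 = 386.5 − 5/2 + 1 = 385.

385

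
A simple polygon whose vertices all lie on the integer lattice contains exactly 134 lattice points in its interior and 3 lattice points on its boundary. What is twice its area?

269

Pick's theorem states A = I + B/2 − 1, so A = 134 + 3/2 − 1 = 269/2.
Hence 2A = 269.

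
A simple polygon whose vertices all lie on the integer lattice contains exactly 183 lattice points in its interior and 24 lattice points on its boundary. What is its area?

194

By Pick's theorem, A = I + B/2 − 1 = 183 + 24/2 − 1 = 194.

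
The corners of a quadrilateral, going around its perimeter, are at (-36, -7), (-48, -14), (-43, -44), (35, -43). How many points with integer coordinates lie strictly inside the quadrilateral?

1634

The shoelace formula gives twice the area as |[(-36)·(-14) − (-48)·(-7)] + [(-48)·(-44) − (-43)·(-14)] + [(-43)·(-43) − 35·(-44)] + [35·(-7) − (-36)·(-43)]| = 3274, so the area is 1637.
Along each edge there are gcd(|Δx|,|Δy|)+1 lattice points, so counting each shared vertex once the boundary has gcd(12,7) + gcd(5,30) + gcd(78,1) + gcd(71,36) = 1+5+1+1 = 8.
Pick's theorem gives I = A − B/2 + 1 = 1637 − 8/2 + 1 = 1634.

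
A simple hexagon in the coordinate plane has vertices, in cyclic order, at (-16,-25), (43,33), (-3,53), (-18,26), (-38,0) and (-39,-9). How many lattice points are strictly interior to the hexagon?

2977

Using the shoelace formula, 2A = |[(-16)·33 − 43·(-25)] + [43·53 − (-3)·33] + [(-3)·26 − (-18)·53] + [(-18)·0 − (-38)·26] + [(-38)·(-9) − (-39)·0] + [(-39)·(-25) − (-16)·(-9)]| = 5962, so the area is 2981.
The number of boundary lattice points is Σ gcd(|Δx|,|Δy|) = gcd(59,58) + gcd(46,20) + gcd(15,27) + gcd(20,26) + gcd(1,9) + gcd(23,16) = 1+2+3+2+1+1 = 10.
Pick's theorem gives I = A − B/2 + 1 = 2981 − 10/2 + 1 = 2977.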